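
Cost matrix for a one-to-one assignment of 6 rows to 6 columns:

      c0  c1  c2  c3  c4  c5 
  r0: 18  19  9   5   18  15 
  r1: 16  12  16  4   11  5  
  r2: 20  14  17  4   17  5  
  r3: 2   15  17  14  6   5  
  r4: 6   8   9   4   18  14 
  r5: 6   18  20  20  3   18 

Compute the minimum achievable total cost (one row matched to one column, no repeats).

Minimum assignment cost: 31

one of 2 optimal assignments: row0→col2 (cost 9), row1→col3 (cost 4), row2→col5 (cost 5), row3→col0 (cost 2), row4→col1 (cost 8), row5→col4 (cost 3)
total = 9 + 4 + 5 + 2 + 8 + 3 = 31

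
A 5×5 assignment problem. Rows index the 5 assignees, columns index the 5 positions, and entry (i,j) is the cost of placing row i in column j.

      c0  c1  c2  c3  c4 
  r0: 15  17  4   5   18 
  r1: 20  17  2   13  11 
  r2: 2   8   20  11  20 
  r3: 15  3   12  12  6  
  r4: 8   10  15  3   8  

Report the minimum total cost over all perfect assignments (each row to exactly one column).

Minimum assignment cost: 20

optimal assignment: row0→col3 (cost 5), row1→col2 (cost 2), row2→col0 (cost 2), row3→col1 (cost 3), row4→col4 (cost 8)
total = 5 + 2 + 2 + 3 + 8 = 20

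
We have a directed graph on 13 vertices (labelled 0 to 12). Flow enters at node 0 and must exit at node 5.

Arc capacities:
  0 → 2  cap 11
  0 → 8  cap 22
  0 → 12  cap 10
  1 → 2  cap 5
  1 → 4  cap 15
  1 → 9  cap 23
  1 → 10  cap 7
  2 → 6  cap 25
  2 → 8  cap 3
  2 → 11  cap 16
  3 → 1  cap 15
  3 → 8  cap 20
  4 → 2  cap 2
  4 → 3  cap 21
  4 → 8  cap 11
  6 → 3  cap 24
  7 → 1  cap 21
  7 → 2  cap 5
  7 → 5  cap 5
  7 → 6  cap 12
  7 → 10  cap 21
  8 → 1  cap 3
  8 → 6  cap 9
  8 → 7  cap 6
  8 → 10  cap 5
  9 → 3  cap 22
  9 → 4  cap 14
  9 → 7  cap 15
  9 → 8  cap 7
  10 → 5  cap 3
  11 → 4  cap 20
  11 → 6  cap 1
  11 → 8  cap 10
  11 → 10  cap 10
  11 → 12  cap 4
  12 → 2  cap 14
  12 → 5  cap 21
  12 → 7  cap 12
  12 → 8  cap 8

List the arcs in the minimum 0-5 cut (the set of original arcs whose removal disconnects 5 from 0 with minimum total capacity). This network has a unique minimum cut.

Min-cut arcs: {(0,12), (7,5), (10,5), (11,12)} (total capacity 22)

augment #1: 0→12→5 push 10
augment #2: 0→8→7→5 push 5
augment #3: 0→8→10→5 push 3
augment #4: 0→2→11→12→5 push 4
max flow = 22; residual-reachable set from 0 gives S-side
cut edges (S→T): {(0,12), (7,5), (10,5), (11,12)} total cap 22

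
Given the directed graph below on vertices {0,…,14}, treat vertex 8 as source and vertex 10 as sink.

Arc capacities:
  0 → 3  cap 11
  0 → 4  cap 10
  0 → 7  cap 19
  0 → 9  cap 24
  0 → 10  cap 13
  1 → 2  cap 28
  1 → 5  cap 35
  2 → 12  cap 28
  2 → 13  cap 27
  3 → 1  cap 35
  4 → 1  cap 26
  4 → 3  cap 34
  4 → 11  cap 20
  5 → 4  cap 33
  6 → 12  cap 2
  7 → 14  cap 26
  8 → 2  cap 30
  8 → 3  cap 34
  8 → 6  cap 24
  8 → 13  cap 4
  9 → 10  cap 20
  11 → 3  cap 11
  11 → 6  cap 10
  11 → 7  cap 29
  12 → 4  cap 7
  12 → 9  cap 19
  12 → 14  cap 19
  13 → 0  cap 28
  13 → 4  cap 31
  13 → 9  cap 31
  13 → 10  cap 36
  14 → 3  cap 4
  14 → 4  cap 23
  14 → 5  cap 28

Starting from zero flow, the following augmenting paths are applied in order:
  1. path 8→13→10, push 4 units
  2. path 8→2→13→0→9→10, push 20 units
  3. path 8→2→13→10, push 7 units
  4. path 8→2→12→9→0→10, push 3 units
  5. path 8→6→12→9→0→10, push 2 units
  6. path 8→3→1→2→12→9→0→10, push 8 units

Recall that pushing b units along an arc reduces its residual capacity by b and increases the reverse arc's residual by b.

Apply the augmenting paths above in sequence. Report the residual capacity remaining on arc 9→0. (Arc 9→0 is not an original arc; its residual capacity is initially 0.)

after path 1 (8→13→10, push 4): res(9,0)=0
after path 2 (8→2→13→0→9→10, push 20): res(9,0)=20
after path 3 (8→2→13→10, push 7): res(9,0)=20
after path 4 (8→2→12→9→0→10, push 3): res(9,0)=17
after path 5 (8→6→12→9→0→10, push 2): res(9,0)=15
after path 6 (8→3→1→2→12→9→0→10, push 8): res(9,0)=7

Residual capacity of (9,0): 7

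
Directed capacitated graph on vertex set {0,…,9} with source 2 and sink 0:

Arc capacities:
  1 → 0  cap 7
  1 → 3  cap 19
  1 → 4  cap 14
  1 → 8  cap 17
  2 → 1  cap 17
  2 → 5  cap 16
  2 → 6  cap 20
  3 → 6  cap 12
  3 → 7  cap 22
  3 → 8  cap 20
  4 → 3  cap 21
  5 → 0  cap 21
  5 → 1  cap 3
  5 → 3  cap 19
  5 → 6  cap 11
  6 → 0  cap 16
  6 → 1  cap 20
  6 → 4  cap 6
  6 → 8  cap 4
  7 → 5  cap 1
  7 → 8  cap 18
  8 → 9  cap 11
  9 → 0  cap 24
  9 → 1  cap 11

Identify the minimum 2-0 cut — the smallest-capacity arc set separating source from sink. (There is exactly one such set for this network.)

augment #1: 2→1→0 push 7
augment #2: 2→5→0 push 16
augment #3: 2→6→0 push 16
augment #4: 2→1→8→9→0 push 10
augment #5: 2→6→8→9→0 push 1
augment #6: 2→6→1→3→7→5→0 push 1
max flow = 51; residual-reachable set from 2 gives S-side
cut edges (S→T): {(1,0), (2,5), (6,0), (7,5), (8,9)} total cap 51

Min-cut arcs: {(1,0), (2,5), (6,0), (7,5), (8,9)} (total capacity 51)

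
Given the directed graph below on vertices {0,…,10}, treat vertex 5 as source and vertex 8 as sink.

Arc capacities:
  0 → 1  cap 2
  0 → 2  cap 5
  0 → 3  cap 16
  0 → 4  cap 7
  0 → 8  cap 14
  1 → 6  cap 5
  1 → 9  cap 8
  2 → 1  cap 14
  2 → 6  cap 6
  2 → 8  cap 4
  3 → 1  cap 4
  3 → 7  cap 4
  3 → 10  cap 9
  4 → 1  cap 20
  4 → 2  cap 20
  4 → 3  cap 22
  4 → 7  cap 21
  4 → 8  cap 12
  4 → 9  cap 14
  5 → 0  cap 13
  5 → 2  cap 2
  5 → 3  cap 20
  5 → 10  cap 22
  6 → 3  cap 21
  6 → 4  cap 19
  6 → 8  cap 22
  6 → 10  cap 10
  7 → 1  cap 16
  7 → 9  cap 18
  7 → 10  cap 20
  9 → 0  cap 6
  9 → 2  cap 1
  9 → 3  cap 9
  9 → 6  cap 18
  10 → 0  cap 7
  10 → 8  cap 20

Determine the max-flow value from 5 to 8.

augment #1: 5→0→8 bottleneck 13, total now 13
augment #2: 5→2→8 bottleneck 2, total now 15
augment #3: 5→10→8 bottleneck 20, total now 35
augment #4: 5→10→0→8 bottleneck 1, total now 36
augment #5: 5→3→1→6→8 bottleneck 4, total now 40
augment #6: 5→10→0→2→8 bottleneck 1, total now 41
augment #7: 5→3→7→1→6→8 bottleneck 1, total now 42
augment #8: 5→3→7→9→2→8 bottleneck 1, total now 43
augment #9: 5→3→7→9→6→8 bottleneck 2, total now 45
augment #10: 5→3→10→0→4→8 bottleneck 5, total now 50

Maximum flow value: 50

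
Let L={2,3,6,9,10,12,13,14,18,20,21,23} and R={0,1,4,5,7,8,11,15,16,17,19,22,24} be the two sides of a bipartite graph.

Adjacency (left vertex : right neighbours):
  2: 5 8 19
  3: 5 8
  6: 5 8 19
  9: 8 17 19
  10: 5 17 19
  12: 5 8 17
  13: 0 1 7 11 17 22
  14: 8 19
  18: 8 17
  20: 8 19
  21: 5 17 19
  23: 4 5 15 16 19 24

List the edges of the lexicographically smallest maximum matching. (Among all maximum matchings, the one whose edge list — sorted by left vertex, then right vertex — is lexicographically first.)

|M| = 6 (so the lex-smallest maximum matching has 6 edges)
process left vertices in ascending order; for each, take the smallest-labelled available neighbour that still permits 6 edges overall, or leave it unmatched if none does
lex-smallest matching: {2-5, 3-8, 6-19, 9-17, 13-0, 23-4}

Lex-smallest maximum matching: {(2,5), (3,8), (6,19), (9,17), (13,0), (23,4)}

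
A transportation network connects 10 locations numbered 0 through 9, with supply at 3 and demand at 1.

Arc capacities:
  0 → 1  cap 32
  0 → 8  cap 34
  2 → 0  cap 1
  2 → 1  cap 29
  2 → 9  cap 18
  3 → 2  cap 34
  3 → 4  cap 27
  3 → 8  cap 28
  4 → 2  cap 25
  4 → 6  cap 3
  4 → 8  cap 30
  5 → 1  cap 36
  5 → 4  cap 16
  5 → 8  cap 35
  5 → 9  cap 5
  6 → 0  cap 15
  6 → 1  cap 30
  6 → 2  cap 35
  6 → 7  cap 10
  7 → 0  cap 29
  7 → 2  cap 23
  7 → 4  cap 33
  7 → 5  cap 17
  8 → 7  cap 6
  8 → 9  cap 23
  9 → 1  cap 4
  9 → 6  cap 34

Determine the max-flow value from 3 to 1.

augment #1: 3→2→1 bottleneck 29, total now 29
augment #2: 3→2→0→1 bottleneck 1, total now 30
augment #3: 3→2→9→1 bottleneck 4, total now 34
augment #4: 3→4→6→1 bottleneck 3, total now 37
augment #5: 3→8→7→0→1 bottleneck 6, total now 43
augment #6: 3→8→9→6→1 bottleneck 22, total now 65
augment #7: 3→4→2→9→6→1 bottleneck 5, total now 70
augment #8: 3→4→2→9→6→0→1 bottleneck 7, total now 77

Maximum flow value: 77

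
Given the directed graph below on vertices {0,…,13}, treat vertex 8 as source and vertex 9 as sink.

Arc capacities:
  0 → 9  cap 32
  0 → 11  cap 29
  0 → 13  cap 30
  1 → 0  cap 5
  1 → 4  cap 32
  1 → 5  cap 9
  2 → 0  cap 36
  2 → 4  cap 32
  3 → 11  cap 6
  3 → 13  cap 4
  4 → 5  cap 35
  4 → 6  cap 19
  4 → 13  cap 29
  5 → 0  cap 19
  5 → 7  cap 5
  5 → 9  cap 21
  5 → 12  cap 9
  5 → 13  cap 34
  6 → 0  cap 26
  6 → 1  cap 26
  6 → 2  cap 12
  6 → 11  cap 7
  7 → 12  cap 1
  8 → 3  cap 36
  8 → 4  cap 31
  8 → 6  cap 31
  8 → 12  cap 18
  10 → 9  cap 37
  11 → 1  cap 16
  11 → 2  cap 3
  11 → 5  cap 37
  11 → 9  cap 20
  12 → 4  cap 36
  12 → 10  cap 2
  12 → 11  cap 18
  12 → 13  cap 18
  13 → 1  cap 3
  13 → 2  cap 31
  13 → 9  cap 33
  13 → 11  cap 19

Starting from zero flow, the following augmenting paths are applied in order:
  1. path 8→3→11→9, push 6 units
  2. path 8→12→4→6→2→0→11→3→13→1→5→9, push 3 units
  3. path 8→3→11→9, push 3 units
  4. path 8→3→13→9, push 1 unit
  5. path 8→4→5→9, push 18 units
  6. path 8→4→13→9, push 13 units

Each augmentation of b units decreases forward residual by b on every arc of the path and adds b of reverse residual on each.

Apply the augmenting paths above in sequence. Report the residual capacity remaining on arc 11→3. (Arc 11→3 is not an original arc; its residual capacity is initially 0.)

Residual capacity of (11,3): 6

after path 1 (8→3→11→9, push 6): res(11,3)=6
after path 2 (8→12→4→6→2→0→11→3→13→1→5→9, push 3): res(11,3)=3
after path 3 (8→3→11→9, push 3): res(11,3)=6
after path 4 (8→3→13→9, push 1): res(11,3)=6
after path 5 (8→4→5→9, push 18): res(11,3)=6
after path 6 (8→4→13→9, push 13): res(11,3)=6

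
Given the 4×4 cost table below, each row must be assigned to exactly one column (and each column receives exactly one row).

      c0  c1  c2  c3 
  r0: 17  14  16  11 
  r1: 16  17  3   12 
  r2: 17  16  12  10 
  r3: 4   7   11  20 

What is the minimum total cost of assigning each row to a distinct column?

Minimum assignment cost: 31

optimal assignment: row0→col1 (cost 14), row1→col2 (cost 3), row2→col3 (cost 10), row3→col0 (cost 4)
total = 14 + 3 + 10 + 4 = 31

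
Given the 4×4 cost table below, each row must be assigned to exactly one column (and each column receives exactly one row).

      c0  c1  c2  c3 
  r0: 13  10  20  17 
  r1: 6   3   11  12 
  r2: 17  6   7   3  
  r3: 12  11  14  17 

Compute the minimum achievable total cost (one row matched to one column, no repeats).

one of 2 optimal assignments: row0→col0 (cost 13), row1→col1 (cost 3), row2→col3 (cost 3), row3→col2 (cost 14)
total = 13 + 3 + 3 + 14 = 33

Minimum assignment cost: 33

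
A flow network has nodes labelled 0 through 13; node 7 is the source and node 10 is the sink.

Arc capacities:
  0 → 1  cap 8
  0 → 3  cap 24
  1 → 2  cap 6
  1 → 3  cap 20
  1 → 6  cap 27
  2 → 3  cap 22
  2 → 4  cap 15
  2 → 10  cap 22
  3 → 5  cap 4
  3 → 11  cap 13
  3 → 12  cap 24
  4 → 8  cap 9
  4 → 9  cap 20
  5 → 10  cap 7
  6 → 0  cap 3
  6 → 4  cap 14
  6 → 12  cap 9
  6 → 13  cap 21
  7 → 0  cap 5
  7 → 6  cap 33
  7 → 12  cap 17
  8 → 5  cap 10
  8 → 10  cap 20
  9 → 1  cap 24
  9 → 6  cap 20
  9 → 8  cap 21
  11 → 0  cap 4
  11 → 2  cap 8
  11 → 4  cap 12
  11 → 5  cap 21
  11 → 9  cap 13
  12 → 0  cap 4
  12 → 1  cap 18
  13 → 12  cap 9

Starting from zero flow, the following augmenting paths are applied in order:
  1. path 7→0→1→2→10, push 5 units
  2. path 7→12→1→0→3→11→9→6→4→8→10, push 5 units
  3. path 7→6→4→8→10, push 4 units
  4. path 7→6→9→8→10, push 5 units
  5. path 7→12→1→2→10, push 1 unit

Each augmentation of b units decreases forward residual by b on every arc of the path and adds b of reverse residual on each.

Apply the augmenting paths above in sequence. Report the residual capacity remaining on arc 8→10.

after path 1 (7→0→1→2→10, push 5): res(8,10)=20
after path 2 (7→12→1→0→3→11→9→6→4→8→10, push 5): res(8,10)=15
after path 3 (7→6→4→8→10, push 4): res(8,10)=11
after path 4 (7→6→9→8→10, push 5): res(8,10)=6
after path 5 (7→12→1→2→10, push 1): res(8,10)=6

Residual capacity of (8,10): 6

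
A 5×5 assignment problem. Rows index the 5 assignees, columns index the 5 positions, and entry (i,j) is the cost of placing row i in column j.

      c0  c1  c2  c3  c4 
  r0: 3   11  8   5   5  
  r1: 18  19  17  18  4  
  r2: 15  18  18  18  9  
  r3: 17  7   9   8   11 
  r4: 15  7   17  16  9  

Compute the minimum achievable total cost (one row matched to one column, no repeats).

Minimum assignment cost: 40

one of 2 optimal assignments: row0→col0 (cost 3), row1→col4 (cost 4), row2→col2 (cost 18), row3→col3 (cost 8), row4→col1 (cost 7)
total = 3 + 4 + 18 + 8 + 7 = 40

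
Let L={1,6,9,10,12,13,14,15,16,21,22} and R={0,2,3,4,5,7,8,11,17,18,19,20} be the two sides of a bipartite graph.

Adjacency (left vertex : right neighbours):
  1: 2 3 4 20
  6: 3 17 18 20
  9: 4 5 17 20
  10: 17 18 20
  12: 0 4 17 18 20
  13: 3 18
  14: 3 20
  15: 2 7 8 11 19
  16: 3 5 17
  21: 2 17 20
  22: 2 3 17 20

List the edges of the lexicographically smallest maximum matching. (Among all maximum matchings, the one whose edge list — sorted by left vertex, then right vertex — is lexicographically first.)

|M| = 9 (so the lex-smallest maximum matching has 9 edges)
process left vertices in ascending order; for each, take the smallest-labelled available neighbour that still permits 9 edges overall, or leave it unmatched if none does
lex-smallest matching: {1-2, 6-3, 9-4, 10-17, 12-0, 13-18, 14-20, 15-7, 16-5}

Lex-smallest maximum matching: {(1,2), (6,3), (9,4), (10,17), (12,0), (13,18), (14,20), (15,7), (16,5)}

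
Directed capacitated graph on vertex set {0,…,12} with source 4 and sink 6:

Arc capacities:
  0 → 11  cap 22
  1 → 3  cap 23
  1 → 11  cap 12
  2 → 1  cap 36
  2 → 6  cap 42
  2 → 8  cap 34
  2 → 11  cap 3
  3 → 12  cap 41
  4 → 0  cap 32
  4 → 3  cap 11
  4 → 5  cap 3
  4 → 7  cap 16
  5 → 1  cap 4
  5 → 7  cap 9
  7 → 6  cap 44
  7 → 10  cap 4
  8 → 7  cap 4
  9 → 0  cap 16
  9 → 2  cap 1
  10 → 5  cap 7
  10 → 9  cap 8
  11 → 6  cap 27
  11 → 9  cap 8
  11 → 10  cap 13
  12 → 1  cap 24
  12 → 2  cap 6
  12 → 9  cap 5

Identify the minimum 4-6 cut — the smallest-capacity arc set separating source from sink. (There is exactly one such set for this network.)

augment #1: 4→7→6 push 16
augment #2: 4→0→11→6 push 22
augment #3: 4→5→7→6 push 3
augment #4: 4→3→12→2→6 push 6
augment #5: 4→3→12→1→11→6 push 5
max flow = 52; residual-reachable set from 4 gives S-side
cut edges (S→T): {(0,11), (4,3), (4,5), (4,7)} total cap 52

Min-cut arcs: {(0,11), (4,3), (4,5), (4,7)} (total capacity 52)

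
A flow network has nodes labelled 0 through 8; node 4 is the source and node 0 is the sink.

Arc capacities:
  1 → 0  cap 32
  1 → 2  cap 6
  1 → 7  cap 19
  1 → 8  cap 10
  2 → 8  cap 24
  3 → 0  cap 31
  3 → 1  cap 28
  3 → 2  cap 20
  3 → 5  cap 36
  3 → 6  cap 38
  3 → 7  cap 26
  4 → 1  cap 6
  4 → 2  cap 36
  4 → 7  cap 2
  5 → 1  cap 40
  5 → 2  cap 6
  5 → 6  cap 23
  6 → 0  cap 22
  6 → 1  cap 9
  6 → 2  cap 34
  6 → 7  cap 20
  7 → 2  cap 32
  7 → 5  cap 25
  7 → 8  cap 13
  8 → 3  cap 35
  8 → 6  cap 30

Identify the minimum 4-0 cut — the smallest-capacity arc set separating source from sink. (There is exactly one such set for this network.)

augment #1: 4→1→0 push 6
augment #2: 4→2→8→3→0 push 24
augment #3: 4→7→5→1→0 push 2
max flow = 32; residual-reachable set from 4 gives S-side
cut edges (S→T): {(2,8), (4,1), (4,7)} total cap 32

Min-cut arcs: {(2,8), (4,1), (4,7)} (total capacity 32)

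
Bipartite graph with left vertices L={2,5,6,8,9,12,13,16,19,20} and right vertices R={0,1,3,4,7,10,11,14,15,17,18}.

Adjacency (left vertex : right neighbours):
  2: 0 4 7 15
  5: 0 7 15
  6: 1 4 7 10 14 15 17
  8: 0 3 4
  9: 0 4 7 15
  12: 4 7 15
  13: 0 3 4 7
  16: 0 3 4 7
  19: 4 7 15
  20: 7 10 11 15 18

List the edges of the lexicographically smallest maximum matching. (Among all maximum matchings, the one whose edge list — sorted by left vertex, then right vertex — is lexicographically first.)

Lex-smallest maximum matching: {(2,0), (5,7), (6,1), (8,3), (9,4), (12,15), (20,10)}

|M| = 7 (so the lex-smallest maximum matching has 7 edges)
process left vertices in ascending order; for each, take the smallest-labelled available neighbour that still permits 7 edges overall, or leave it unmatched if none does
lex-smallest matching: {2-0, 5-7, 6-1, 8-3, 9-4, 12-15, 20-10}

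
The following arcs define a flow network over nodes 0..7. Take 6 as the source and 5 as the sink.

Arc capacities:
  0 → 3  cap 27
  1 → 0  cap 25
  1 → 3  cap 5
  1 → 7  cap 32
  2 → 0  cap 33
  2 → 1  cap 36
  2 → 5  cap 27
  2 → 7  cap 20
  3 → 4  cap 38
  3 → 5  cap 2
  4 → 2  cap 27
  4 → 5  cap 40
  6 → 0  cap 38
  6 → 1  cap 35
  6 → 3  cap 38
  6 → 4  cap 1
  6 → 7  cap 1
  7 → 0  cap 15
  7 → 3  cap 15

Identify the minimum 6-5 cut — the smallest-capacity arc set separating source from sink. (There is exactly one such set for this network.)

Min-cut arcs: {(3,4), (3,5), (6,4)} (total capacity 41)

augment #1: 6→3→5 push 2
augment #2: 6→4→5 push 1
augment #3: 6→3→4→5 push 36
augment #4: 6→0→3→4→5 push 2
max flow = 41; residual-reachable set from 6 gives S-side
cut edges (S→T): {(3,4), (3,5), (6,4)} total cap 41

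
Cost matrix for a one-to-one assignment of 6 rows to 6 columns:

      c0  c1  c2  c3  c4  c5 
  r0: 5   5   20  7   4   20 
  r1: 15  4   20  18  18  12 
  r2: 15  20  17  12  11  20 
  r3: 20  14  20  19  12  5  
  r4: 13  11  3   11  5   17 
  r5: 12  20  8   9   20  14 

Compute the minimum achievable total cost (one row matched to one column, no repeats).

optimal assignment: row0→col0 (cost 5), row1→col1 (cost 4), row2→col4 (cost 11), row3→col5 (cost 5), row4→col2 (cost 3), row5→col3 (cost 9)
total = 5 + 4 + 11 + 5 + 3 + 9 = 37

Minimum assignment cost: 37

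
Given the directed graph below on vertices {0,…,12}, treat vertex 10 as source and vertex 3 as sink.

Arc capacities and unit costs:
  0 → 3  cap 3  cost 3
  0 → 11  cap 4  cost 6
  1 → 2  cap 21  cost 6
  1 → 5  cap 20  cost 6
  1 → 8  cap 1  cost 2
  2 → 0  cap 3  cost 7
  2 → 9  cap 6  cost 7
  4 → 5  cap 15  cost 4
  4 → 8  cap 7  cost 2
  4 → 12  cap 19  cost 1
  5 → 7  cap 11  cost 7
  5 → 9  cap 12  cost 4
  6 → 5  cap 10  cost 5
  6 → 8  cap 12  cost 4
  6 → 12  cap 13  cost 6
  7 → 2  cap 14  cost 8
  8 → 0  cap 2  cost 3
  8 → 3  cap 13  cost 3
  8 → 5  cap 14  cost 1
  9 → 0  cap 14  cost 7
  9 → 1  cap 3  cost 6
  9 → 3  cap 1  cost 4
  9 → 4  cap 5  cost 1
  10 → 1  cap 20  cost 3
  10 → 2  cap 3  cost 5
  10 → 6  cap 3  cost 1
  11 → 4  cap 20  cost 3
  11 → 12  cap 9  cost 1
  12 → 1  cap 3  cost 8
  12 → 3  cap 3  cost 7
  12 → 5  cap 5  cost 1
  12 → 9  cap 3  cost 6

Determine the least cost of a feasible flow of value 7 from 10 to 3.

shortest-cost path #1: 10→1→8→3 push 1 @ unit cost 8 (adds 8)
shortest-cost path #2: 10→6→8→3 push 3 @ unit cost 8 (adds 24)
shortest-cost path #3: 10→2→0→3 push 3 @ unit cost 15 (adds 45)
total cost = 77

Minimum cost for 7 units: 77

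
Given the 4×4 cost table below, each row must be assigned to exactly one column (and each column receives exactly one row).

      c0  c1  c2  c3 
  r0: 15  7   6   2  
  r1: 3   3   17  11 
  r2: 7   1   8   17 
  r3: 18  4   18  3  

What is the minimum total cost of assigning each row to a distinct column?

optimal assignment: row0→col2 (cost 6), row1→col0 (cost 3), row2→col1 (cost 1), row3→col3 (cost 3)
total = 6 + 3 + 1 + 3 = 13

Minimum assignment cost: 13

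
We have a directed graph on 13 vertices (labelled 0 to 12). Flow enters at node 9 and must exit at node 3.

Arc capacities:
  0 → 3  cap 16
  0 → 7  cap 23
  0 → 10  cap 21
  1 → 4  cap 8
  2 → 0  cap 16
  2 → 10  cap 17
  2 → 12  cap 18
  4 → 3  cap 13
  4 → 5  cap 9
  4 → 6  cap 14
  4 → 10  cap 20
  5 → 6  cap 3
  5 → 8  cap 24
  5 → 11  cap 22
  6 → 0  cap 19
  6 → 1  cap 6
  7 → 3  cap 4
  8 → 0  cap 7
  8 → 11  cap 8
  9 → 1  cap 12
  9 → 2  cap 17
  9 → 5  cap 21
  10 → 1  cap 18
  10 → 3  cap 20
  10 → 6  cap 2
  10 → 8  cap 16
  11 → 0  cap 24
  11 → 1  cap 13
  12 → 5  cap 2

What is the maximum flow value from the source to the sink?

Maximum flow value: 46

augment #1: 9→1→4→3 bottleneck 8, total now 8
augment #2: 9→2→0→3 bottleneck 16, total now 24
augment #3: 9→2→10→3 bottleneck 1, total now 25
augment #4: 9→5→6→0→7→3 bottleneck 3, total now 28
augment #5: 9→5→8→0→7→3 bottleneck 1, total now 29
augment #6: 9→5→8→0→10→3 bottleneck 6, total now 35
augment #7: 9→5→11→0→10→3 bottleneck 11, total now 46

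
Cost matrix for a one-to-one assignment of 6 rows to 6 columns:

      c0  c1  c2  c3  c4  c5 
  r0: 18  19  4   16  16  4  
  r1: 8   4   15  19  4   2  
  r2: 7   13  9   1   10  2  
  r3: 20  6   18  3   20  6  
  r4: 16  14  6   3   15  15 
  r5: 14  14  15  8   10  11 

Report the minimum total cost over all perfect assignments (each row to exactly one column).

optimal assignment: row0→col2 (cost 4), row1→col5 (cost 2), row2→col0 (cost 7), row3→col1 (cost 6), row4→col3 (cost 3), row5→col4 (cost 10)
total = 4 + 2 + 7 + 6 + 3 + 10 = 32

Minimum assignment cost: 32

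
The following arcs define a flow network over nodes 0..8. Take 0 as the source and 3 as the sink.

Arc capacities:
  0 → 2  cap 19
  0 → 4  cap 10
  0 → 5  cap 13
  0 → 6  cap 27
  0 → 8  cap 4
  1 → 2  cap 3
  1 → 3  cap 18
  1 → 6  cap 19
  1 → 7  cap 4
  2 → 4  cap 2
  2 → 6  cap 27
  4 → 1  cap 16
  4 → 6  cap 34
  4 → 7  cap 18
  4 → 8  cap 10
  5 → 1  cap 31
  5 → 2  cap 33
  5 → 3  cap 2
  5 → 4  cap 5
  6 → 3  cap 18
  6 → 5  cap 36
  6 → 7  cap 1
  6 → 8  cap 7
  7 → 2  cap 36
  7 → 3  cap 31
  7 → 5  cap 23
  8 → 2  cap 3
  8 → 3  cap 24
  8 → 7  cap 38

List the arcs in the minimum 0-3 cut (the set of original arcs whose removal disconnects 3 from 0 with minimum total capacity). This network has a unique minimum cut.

Min-cut arcs: {(0,4), (0,8), (1,3), (1,7), (2,4), (5,3), (5,4), (6,3), (6,7), (6,8)} (total capacity 71)

augment #1: 0→5→3 push 2
augment #2: 0→6→3 push 18
augment #3: 0→8→3 push 4
augment #4: 0→4→1→3 push 10
augment #5: 0→5→1→3 push 8
augment #6: 0→6→7→3 push 1
augment #7: 0→6→8→3 push 7
augment #8: 0→2→4→7→3 push 2
augment #9: 0→5→1→7→3 push 3
augment #10: 0→6→5→1→7→3 push 1
augment #11: 0→2→6→5→4→7→3 push 5
augment #12: 0→2→6→5→1→4→7→3 push 10
max flow = 71; residual-reachable set from 0 gives S-side
cut edges (S→T): {(0,4), (0,8), (1,3), (1,7), (2,4), (5,3), (5,4), (6,3), (6,7), (6,8)} total cap 71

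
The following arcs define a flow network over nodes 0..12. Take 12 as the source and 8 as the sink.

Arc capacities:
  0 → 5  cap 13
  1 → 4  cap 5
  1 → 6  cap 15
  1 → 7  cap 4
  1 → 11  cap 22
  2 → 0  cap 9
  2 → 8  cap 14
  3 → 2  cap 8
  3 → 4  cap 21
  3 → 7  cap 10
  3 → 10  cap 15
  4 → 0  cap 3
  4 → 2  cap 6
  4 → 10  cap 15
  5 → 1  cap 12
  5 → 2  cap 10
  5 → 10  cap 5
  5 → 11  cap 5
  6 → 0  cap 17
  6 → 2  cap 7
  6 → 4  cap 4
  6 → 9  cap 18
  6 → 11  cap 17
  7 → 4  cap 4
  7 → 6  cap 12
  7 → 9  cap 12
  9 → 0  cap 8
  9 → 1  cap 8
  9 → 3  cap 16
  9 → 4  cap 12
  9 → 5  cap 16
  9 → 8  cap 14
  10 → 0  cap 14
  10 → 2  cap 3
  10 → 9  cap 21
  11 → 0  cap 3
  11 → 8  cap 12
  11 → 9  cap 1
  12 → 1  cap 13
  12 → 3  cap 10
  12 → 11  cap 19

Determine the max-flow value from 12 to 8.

augment #1: 12→11→8 bottleneck 12, total now 12
augment #2: 12→3→2→8 bottleneck 8, total now 20
augment #3: 12→11→9→8 bottleneck 1, total now 21
augment #4: 12→1→4→2→8 bottleneck 5, total now 26
augment #5: 12→1→6→2→8 bottleneck 1, total now 27
augment #6: 12→1→6→9→8 bottleneck 7, total now 34
augment #7: 12→3→7→9→8 bottleneck 2, total now 36
augment #8: 12→11→0→5→10→9→8 bottleneck 3, total now 39

Maximum flow value: 39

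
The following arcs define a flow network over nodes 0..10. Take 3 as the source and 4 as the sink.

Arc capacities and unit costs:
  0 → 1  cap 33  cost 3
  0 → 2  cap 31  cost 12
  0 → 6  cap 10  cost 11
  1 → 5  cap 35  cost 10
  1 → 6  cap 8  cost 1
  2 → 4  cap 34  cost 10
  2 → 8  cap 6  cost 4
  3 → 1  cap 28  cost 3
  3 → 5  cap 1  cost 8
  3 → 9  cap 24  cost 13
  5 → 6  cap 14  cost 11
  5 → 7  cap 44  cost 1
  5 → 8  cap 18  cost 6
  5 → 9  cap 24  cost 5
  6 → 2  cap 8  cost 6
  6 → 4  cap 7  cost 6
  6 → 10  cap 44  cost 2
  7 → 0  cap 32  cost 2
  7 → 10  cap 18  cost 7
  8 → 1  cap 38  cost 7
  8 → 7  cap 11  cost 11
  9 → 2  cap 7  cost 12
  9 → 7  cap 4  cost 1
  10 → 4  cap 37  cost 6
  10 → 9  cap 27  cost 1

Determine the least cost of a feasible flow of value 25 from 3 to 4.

Minimum cost for 25 units: 536

shortest-cost path #1: 3→1→6→4 push 7 @ unit cost 10 (adds 70)
shortest-cost path #2: 3→1→6→10→4 push 1 @ unit cost 12 (adds 12)
shortest-cost path #3: 3→5→7→10→4 push 1 @ unit cost 22 (adds 22)
shortest-cost path #4: 3→9→7→10→4 push 4 @ unit cost 27 (adds 108)
shortest-cost path #5: 3→1→5→7→10→4 push 12 @ unit cost 27 (adds 324)
total cost = 536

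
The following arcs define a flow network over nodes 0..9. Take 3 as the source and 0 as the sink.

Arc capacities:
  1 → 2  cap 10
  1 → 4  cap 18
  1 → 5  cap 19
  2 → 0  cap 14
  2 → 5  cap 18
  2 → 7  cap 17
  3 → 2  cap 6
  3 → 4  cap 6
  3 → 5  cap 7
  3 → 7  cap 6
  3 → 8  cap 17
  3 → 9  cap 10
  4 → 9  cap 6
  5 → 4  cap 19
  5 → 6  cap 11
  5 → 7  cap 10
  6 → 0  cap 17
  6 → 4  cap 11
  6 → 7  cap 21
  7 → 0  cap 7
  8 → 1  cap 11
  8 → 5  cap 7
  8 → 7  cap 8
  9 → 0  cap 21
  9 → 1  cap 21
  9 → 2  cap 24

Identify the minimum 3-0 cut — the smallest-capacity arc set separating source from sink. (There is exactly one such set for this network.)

Min-cut arcs: {(2,0), (3,9), (4,9), (5,6), (7,0)} (total capacity 48)

augment #1: 3→2→0 push 6
augment #2: 3→7→0 push 6
augment #3: 3→9→0 push 10
augment #4: 3→4→9→0 push 6
augment #5: 3→5→6→0 push 7
augment #6: 3→8→7→0 push 1
augment #7: 3→8→1→2→0 push 8
augment #8: 3→8→5→6→0 push 4
max flow = 48; residual-reachable set from 3 gives S-side
cut edges (S→T): {(2,0), (3,9), (4,9), (5,6), (7,0)} total cap 48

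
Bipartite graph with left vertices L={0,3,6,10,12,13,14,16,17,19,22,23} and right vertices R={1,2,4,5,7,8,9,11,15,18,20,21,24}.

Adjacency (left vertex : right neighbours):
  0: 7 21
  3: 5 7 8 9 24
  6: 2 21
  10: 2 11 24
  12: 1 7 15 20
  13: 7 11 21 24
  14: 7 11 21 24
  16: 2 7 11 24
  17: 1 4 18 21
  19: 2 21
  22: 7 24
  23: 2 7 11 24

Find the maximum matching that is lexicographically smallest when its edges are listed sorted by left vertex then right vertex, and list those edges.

Lex-smallest maximum matching: {(0,7), (3,5), (6,2), (10,11), (12,1), (13,21), (14,24), (17,4)}

|M| = 8 (so the lex-smallest maximum matching has 8 edges)
process left vertices in ascending order; for each, take the smallest-labelled available neighbour that still permits 8 edges overall, or leave it unmatched if none does
lex-smallest matching: {0-7, 3-5, 6-2, 10-11, 12-1, 13-21, 14-24, 17-4}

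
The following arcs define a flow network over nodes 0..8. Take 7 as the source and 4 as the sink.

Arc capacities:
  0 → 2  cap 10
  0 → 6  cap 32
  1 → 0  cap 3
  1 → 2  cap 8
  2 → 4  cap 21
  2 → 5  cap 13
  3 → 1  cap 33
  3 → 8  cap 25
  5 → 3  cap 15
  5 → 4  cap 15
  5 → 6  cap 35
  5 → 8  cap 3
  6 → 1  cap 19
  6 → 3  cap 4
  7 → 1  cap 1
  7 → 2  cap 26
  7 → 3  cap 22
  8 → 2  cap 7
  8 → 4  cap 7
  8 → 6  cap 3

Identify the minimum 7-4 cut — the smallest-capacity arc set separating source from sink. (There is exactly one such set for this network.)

Min-cut arcs: {(2,4), (2,5), (8,4)} (total capacity 41)

augment #1: 7→2→4 push 21
augment #2: 7→2→5→4 push 5
augment #3: 7→3→8→4 push 7
augment #4: 7→1→2→5→4 push 1
augment #5: 7→3→1→2→5→4 push 7
max flow = 41; residual-reachable set from 7 gives S-side
cut edges (S→T): {(2,4), (2,5), (8,4)} total cap 41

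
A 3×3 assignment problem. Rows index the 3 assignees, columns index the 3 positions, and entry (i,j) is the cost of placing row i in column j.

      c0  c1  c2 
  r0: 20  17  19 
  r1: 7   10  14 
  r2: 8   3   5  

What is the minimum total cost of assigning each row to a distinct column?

Minimum assignment cost: 29

one of 2 optimal assignments: row0→col1 (cost 17), row1→col0 (cost 7), row2→col2 (cost 5)
total = 17 + 7 + 5 = 29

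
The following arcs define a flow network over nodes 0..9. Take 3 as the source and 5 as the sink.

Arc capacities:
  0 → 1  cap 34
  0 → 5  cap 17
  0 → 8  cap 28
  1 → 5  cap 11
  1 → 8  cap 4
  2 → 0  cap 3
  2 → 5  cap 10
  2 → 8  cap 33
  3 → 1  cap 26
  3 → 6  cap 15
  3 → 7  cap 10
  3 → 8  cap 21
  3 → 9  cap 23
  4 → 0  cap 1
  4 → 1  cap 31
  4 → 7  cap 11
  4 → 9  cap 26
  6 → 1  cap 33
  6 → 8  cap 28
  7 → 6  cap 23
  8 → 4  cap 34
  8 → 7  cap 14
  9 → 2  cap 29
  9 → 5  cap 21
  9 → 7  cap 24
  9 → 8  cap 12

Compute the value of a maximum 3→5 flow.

Maximum flow value: 46

augment #1: 3→1→5 bottleneck 11, total now 11
augment #2: 3→9→5 bottleneck 21, total now 32
augment #3: 3→9→2→5 bottleneck 2, total now 34
augment #4: 3→8→4→0→5 bottleneck 1, total now 35
augment #5: 3→8→4→9→2→5 bottleneck 8, total now 43
augment #6: 3→8→4→9→2→0→5 bottleneck 3, total now 46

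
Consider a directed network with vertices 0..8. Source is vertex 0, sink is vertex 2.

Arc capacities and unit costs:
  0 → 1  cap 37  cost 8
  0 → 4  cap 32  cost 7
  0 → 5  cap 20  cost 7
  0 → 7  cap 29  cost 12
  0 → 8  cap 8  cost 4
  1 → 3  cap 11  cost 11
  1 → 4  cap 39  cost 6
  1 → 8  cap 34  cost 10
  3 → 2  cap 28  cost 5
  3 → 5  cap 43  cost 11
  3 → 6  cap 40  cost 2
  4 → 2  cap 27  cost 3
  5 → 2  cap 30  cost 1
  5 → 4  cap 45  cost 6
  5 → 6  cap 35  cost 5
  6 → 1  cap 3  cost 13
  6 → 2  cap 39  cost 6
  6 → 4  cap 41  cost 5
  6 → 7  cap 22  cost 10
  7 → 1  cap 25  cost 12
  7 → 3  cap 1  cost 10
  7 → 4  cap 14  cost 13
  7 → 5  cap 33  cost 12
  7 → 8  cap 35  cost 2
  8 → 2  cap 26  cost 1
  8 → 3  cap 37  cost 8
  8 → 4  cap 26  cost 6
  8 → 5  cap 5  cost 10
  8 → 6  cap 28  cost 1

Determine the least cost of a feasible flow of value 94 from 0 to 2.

shortest-cost path #1: 0→8→2 push 8 @ unit cost 5 (adds 40)
shortest-cost path #2: 0→5→2 push 20 @ unit cost 8 (adds 160)
shortest-cost path #3: 0→4→2 push 27 @ unit cost 10 (adds 270)
shortest-cost path #4: 0→7→8→2 push 18 @ unit cost 15 (adds 270)
shortest-cost path #5: 0→7→8→6→2 push 11 @ unit cost 21 (adds 231)
shortest-cost path #6: 0→1→3→2 push 10 @ unit cost 24 (adds 240)
total cost = 1211

Minimum cost for 94 units: 1211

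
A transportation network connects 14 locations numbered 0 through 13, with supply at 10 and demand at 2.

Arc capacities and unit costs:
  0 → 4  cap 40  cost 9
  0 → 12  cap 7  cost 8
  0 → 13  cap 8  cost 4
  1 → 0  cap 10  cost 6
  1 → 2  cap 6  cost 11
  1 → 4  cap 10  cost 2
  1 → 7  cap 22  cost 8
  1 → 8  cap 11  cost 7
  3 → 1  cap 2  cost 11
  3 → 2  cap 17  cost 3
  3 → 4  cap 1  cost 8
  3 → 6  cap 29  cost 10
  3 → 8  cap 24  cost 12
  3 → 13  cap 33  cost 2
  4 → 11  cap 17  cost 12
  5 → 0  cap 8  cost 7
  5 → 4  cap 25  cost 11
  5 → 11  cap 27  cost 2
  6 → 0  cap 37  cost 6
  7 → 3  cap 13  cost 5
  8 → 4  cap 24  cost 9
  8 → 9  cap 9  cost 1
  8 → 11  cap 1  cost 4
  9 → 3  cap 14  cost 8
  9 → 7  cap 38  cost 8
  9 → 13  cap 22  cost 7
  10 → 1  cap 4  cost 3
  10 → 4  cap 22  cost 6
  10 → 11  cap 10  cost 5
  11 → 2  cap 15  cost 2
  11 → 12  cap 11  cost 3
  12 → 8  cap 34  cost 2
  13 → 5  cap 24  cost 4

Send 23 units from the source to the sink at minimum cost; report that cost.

Minimum cost for 23 units: 366

shortest-cost path #1: 10→11→2 push 10 @ unit cost 7 (adds 70)
shortest-cost path #2: 10→1→2 push 4 @ unit cost 14 (adds 56)
shortest-cost path #3: 10→4→11→2 push 5 @ unit cost 20 (adds 100)
shortest-cost path #4: 10→4→11→12→8→9→3→2 push 4 @ unit cost 35 (adds 140)
total cost = 366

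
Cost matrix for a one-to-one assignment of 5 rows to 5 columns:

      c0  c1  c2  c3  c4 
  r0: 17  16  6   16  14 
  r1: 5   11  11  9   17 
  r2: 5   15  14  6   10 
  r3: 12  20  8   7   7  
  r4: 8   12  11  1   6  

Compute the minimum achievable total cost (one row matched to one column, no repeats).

Minimum assignment cost: 30

optimal assignment: row0→col2 (cost 6), row1→col1 (cost 11), row2→col0 (cost 5), row3→col4 (cost 7), row4→col3 (cost 1)
total = 6 + 11 + 5 + 7 + 1 = 30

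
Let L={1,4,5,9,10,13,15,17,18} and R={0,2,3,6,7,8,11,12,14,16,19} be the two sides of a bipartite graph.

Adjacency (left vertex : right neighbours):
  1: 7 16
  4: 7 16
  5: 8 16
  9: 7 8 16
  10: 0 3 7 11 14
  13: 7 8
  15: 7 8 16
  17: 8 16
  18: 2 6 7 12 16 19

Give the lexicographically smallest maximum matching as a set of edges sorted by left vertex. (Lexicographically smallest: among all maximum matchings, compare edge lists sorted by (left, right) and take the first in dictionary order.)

Lex-smallest maximum matching: {(1,7), (4,16), (5,8), (10,0), (18,2)}

|M| = 5 (so the lex-smallest maximum matching has 5 edges)
process left vertices in ascending order; for each, take the smallest-labelled available neighbour that still permits 5 edges overall, or leave it unmatched if none does
lex-smallest matching: {1-7, 4-16, 5-8, 10-0, 18-2}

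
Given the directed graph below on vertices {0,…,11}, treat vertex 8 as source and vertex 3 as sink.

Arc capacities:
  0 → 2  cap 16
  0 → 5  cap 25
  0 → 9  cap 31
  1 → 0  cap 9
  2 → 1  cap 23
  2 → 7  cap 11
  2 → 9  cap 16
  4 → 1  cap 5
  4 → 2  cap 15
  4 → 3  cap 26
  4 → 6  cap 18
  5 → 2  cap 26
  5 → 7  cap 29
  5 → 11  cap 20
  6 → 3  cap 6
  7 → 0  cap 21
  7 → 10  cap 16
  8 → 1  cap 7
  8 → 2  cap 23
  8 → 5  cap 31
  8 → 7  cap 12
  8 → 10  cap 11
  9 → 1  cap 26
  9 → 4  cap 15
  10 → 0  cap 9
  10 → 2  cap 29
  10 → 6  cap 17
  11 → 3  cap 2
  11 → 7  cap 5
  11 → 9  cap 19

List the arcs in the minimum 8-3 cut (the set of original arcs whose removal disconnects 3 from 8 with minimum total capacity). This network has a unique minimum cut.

augment #1: 8→5→11→3 push 2
augment #2: 8→10→6→3 push 6
augment #3: 8→2→9→4→3 push 15
max flow = 23; residual-reachable set from 8 gives S-side
cut edges (S→T): {(6,3), (9,4), (11,3)} total cap 23

Min-cut arcs: {(6,3), (9,4), (11,3)} (total capacity 23)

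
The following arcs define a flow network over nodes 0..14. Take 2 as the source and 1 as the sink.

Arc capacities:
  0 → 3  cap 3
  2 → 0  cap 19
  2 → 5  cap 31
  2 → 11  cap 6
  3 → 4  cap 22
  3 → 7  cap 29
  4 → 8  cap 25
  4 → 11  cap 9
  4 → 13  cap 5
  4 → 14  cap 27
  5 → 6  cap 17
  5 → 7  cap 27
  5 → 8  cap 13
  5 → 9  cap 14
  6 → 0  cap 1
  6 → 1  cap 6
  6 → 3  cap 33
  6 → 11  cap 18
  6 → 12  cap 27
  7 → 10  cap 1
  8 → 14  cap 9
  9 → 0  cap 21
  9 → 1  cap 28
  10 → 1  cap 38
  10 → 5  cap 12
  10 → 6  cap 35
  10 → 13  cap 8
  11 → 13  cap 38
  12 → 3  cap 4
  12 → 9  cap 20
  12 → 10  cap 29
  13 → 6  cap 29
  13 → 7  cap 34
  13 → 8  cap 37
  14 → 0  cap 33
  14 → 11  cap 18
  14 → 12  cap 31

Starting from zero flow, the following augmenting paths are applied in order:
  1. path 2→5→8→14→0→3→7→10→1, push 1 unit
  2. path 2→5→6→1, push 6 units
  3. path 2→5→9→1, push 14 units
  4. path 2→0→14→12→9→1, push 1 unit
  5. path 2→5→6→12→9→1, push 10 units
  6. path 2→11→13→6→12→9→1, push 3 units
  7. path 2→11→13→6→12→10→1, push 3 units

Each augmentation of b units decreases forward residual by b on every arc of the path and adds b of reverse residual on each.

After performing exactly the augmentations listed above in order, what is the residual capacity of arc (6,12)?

after path 1 (2→5→8→14→0→3→7→10→1, push 1): res(6,12)=27
after path 2 (2→5→6→1, push 6): res(6,12)=27
after path 3 (2→5→9→1, push 14): res(6,12)=27
after path 4 (2→0→14→12→9→1, push 1): res(6,12)=27
after path 5 (2→5→6→12→9→1, push 10): res(6,12)=17
after path 6 (2→11→13→6→12→9→1, push 3): res(6,12)=14
after path 7 (2→11→13→6→12→10→1, push 3): res(6,12)=11

Residual capacity of (6,12): 11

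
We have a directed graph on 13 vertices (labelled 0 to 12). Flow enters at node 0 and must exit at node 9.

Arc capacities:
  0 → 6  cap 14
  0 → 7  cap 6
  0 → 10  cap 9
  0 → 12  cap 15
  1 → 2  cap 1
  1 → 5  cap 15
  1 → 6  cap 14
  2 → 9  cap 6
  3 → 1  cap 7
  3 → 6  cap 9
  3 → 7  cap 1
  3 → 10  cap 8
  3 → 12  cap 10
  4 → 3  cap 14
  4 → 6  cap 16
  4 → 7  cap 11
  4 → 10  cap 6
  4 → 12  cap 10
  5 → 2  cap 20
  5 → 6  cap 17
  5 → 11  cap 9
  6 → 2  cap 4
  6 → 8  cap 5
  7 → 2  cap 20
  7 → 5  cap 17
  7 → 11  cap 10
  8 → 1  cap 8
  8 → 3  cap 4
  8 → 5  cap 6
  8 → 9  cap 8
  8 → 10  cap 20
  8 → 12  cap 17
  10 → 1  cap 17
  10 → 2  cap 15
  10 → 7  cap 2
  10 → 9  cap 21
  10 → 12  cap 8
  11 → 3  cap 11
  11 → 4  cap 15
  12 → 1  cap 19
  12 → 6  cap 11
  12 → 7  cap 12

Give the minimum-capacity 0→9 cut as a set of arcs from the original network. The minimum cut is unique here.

augment #1: 0→10→9 push 9
augment #2: 0→6→2→9 push 4
augment #3: 0→6→8→9 push 5
augment #4: 0→7→2→9 push 2
augment #5: 0→7→11→3→10→9 push 4
augment #6: 0→12→7→11→3→10→9 push 4
augment #7: 0→12→7→11→4→10→9 push 2
augment #8: 0→12→1→5→11→4→10→9 push 2
max flow = 32; residual-reachable set from 0 gives S-side
cut edges (S→T): {(2,9), (6,8), (10,9)} total cap 32

Min-cut arcs: {(2,9), (6,8), (10,9)} (total capacity 32)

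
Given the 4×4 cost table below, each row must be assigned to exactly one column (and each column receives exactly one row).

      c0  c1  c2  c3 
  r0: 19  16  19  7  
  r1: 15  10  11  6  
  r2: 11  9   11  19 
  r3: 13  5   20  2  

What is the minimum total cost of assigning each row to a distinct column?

optimal assignment: row0→col3 (cost 7), row1→col2 (cost 11), row2→col0 (cost 11), row3→col1 (cost 5)
total = 7 + 11 + 11 + 5 = 34

Minimum assignment cost: 34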